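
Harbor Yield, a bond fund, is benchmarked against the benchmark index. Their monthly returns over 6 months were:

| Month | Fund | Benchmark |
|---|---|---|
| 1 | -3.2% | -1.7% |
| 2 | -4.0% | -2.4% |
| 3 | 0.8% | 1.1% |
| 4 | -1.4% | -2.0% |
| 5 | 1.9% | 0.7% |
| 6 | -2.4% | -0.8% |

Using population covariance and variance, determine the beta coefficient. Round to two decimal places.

1.40

r̄p = -1.3833%,  r̄m = -0.8500%
Cov = Σ(rp − r̄p)(rm − r̄m) / 6 = 2.4858
Var(rm) = Σ(rm − r̄m)² / 6 = 1.7758
β = Cov / Var = 2.4858 / 1.7758 = 1.3998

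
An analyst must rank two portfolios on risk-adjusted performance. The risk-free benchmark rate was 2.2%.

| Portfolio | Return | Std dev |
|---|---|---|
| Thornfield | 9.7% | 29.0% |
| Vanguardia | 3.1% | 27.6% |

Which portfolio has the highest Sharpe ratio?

Thornfield: Sharpe ratio = (9.7% − 2.2%) / 29.0% = 0.259
Vanguardia: Sharpe ratio = (3.1% − 2.2%) / 27.6% = 0.033
Highest: Thornfield (0.259).

Thornfield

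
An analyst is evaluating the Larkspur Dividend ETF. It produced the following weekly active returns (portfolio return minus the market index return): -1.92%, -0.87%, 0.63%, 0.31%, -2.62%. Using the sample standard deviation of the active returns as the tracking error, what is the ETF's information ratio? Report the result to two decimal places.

Mean return r̄ = -4.470 / 5 = -0.8940%
Sample σ = √[Σ(r − r̄)² / 4] = √[7.8045 / 4] = √1.9511 = 1.3968%
IR = r̄ / tracking error = -0.8940 / 1.3968 = -0.6400

-0.64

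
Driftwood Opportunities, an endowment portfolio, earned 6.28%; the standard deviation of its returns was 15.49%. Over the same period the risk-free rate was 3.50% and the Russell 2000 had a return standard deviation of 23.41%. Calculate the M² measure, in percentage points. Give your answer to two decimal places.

Sharpe = (Rp − Rf) / σp = (6.28% − 3.50%) / 15.49% = 0.1795
M² = Rf + Sharpe × σm = 3.50% + 0.1795 × 23.41% = 7.7021%

7.70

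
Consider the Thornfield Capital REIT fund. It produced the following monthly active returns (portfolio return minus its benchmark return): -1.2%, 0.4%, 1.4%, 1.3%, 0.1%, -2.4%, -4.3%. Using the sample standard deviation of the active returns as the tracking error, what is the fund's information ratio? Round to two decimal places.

-0.32

μ = (-1.2 + 0.4 + 1.4 + 1.3 + 0.1 − 2.4 − 4.3) / 7 = -4.70 / 7 = -0.6714%
Sample std dev = √[26.3543 / 6] = 2.0958%
IR = μ / tracking error = -0.6714 / 2.0958 = -0.3204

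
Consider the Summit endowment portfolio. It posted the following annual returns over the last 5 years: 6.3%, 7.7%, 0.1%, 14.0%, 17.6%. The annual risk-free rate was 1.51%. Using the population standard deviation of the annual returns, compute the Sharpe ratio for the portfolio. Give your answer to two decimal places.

Mean return r̄ = 45.70 / 5 = 9.1400%
Population std dev = √[187.0520 / 5] = 6.1164%
Sharpe = (r̄ − rf) / σ = (9.1400 − 1.51) / 6.1164 = 7.6300 / 6.1164 = 1.2475

1.25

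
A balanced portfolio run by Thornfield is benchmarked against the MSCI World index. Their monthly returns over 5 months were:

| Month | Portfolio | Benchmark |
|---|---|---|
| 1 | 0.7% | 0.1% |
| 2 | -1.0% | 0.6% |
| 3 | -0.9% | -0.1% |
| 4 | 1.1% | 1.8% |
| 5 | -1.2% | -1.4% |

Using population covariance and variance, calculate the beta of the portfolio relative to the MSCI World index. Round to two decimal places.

0.65

r̄p = -0.2600%,  r̄m = 0.2000%
Cov = Σ(rp − r̄p)(rm − r̄m) / 5 = 0.6960
Var(rm) = Σ(rm − r̄m)² / 5 = 1.0760
β = Cov / Var = 0.6960 / 1.0760 = 0.6468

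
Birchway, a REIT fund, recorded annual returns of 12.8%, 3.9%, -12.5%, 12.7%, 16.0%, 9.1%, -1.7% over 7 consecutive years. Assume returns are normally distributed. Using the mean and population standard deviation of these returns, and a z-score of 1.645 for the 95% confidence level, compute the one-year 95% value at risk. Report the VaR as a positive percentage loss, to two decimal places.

9.55

μ = (12.8 + 3.9 − 12.5 + 12.7 + 16 + 9.1 − 1.7) / 7 = 5.7571%
Σ(r − μ)² = (12.8 − 5.7571)² + (3.9 − 5.7571)² + (-12.5 − 5.7571)² + … = 606.2771
population σ = √(606.2771 / 7) = √86.6110 = 9.3065%
VaR = −(μ − z·σ) = −(5.7571 − 1.645 × 9.3065) = −(-9.5521) = 9.5521%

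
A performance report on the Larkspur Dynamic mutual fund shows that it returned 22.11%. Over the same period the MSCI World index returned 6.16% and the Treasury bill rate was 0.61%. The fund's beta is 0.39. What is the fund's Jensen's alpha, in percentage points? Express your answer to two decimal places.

19.34

CAPM expected return = Rf + β(Rm − Rf) = 0.61% + 0.39 × (6.16% − 0.61%) = 0.61 + 0.39 × 5.55 = 2.7745%
Jensen's α = Rp − E[R] = 22.11% − 2.7745% = 19.3355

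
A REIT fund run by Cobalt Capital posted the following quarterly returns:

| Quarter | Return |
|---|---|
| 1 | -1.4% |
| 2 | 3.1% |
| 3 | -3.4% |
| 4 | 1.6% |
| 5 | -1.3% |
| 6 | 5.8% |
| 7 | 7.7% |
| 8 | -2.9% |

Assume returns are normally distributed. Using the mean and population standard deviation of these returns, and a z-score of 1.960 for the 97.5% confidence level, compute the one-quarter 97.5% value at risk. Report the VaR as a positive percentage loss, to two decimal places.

r̄ = (-1.4 + 3.1 − 3.4 + 1.6 − 1.3 + 5.8 + 7.7 − 2.9) / 8 = 9.20 / 8 = 1.1500%
Population std dev = √[118.1400 / 8] = 3.8429%
VaR = −(r̄ − z·σ) = −(1.1500 − 1.960 × 3.8429) = −(-6.3821) = 6.3821%

6.38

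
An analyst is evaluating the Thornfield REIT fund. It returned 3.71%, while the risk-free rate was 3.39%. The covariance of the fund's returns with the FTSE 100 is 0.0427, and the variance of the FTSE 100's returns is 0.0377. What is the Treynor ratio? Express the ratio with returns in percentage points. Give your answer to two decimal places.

β = Cov / Var = 0.0427 / 0.0377 = 1.1326
Treynor = (Rp − Rf) / β = (3.71% − 3.39%) / 1.1326 = 0.32 / 1.1326 = 0.2825

0.28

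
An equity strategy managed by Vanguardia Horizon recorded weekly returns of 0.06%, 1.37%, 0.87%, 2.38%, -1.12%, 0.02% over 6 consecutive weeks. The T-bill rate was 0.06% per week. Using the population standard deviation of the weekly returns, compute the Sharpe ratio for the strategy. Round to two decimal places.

r̄ = (0.06 + 1.37 + 0.87 + 2.38 − 1.12 + 0.02) / 6 = 0.5967%
Population σ = √[Σ(r − r̄)² / 6] = √[7.4205 / 6] = √1.2368 = 1.1121%
Sharpe = (r̄ − rf) / σ = (0.5967 − 0.06) / 1.1121 = 0.5367 / 1.1121 = 0.4826

0.48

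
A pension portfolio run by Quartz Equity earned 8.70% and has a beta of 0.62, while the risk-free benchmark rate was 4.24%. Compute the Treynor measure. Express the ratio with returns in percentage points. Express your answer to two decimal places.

Treynor = (Rp − Rf) / β = (8.70% − 4.24%) / 0.62 = 4.46 / 0.62 = 7.1935

7.19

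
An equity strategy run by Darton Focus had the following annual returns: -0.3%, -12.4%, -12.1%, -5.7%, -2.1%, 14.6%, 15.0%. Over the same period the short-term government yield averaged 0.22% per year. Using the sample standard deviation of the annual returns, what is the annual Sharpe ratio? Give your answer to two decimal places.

r̄ = (-0.3 − 12.4 − 12.1 − 5.7 − 2.1 + 14.6 + 15) / 7 = -3.00 / 7 = -0.4286%
Σ(r − r̄)² = 774.0343; sample σ = √(774.0343/6) = 11.3581%
Sharpe = (r̄ − rf) / σ = (-0.4286 − 0.22) / 11.3581 = -0.6486 / 11.3581 = -0.0571

-0.06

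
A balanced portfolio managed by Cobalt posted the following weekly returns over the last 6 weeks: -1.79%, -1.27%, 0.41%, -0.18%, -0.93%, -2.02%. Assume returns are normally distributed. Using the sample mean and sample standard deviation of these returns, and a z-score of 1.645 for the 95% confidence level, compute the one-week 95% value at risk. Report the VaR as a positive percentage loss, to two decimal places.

r̄ = (-1.79 − 1.27 + 0.41 − 0.18 − 0.93 − 2.02) / 6 = -0.9633%
Sample std dev = √[4.3947 / 5] = 0.9375%
VaR = −(r̄ − z·σ) = −(-0.9633 − 1.645 × 0.9375) = −(-2.5055) = 2.5055%

2.51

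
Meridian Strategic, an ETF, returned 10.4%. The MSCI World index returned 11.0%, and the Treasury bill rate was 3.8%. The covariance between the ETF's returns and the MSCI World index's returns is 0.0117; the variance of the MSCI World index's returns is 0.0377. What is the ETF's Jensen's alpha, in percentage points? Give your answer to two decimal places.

β = Cov / Var = 0.0117 / 0.0377 = 0.3103
E[R] = Rf + β(Rm − Rf) = 3.8% + 0.3103 × (11.0% − 3.8%) = 6.0342%
α = Rp − E[R] = 10.4% − 6.0342% = 4.3658

4.37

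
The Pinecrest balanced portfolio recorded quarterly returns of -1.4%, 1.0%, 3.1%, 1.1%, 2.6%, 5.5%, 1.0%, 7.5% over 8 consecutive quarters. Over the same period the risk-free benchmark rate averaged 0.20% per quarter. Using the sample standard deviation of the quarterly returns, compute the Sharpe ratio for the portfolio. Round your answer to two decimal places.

μ = (-1.4 + 1 + 3.1 + 1.1 + 2.6 + 5.5 + 1 + 7.5) / 8 = 2.5500%
Σ(r − μ)² = (-1.4 − 2.5500)² + (1 − 2.5500)² + … = 56.0200
sample σ = √(56.0200 / 7) = √8.0029 = 2.8289%
Sharpe = (μ − rf) / σ = (2.5500 − 0.2) / 2.8289 = 2.3500 / 2.8289 = 0.8307

0.83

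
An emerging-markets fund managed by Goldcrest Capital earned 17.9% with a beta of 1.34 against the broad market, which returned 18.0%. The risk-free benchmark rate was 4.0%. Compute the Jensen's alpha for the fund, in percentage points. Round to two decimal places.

-4.86

CAPM expected return = Rf + β(Rm − Rf) = 4.0% + 1.34 × (18.0% − 4.0%) = 4 + 1.34 × 14.00 = 22.7600%
Jensen's α = Rp − E[R] = 17.9% − 22.7600% = -4.8600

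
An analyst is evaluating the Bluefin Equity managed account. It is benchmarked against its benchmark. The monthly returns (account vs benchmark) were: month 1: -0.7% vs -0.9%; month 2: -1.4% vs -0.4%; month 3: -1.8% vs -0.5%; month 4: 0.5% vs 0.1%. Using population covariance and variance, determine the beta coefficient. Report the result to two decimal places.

r̄p = -0.8500%,  r̄m = -0.4250%
Cov = Σ(rp − r̄p)(rm − r̄m) / 4 = 0.1738
Var(rm) = Σ(rm − r̄m)² / 4 = 0.1269
β = Cov / Var = 0.1738 / 0.1269 = 1.3696

1.37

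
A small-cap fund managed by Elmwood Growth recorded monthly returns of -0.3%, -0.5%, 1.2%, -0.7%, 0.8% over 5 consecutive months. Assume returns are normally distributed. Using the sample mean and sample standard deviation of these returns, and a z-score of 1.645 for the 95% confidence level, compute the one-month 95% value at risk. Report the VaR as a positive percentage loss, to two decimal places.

μ = (-0.3 − 0.5 + 1.2 − 0.7 + 0.8) / 5 = 0.50 / 5 = 0.1000%
Σ(r − μ)² = 2.8600; sample σ = √(2.8600/4) = 0.8456%
VaR = −(μ − z·σ) = −(0.1000 − 1.645 × 0.8456) = −(-1.2910) = 1.2910%

1.29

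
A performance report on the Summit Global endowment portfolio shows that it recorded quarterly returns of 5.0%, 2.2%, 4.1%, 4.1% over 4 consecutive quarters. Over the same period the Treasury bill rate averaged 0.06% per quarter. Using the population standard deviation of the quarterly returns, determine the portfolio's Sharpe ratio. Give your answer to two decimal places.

r̄ = (5 + 2.2 + 4.1 + 4.1) / 4 = 3.8500%
Σ(r − r̄)² = (5 − 3.8500)² + (2.2 − 3.8500)² + (4.1 − 3.8500)² + … = 4.1700
population σ = √(4.1700 / 4) = √1.0425 = 1.0210%
Sharpe = (r̄ − rf) / σ = (3.8500 − 0.06) / 1.0210 = 3.7900 / 1.0210 = 3.7120

3.71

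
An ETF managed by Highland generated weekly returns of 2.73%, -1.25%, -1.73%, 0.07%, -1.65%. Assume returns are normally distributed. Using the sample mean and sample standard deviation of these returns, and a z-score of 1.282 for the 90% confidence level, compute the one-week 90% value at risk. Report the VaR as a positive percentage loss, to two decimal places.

2.77

Mean return r̄ = -1.830 / 5 = -0.3660%
Σ(r − r̄)² = 14.0659; sample σ = √(14.0659/4) = 1.8752%
VaR = −(r̄ − z·σ) = −(-0.3660 − 1.282 × 1.8752) = −(-2.7700) = 2.7700%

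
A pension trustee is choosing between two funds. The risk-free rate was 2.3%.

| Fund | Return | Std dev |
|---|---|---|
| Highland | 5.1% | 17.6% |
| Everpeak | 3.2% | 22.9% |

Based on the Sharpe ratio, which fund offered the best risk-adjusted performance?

Highland

Highland: Sharpe ratio = (5.1% − 2.3%) / 17.6% = 0.159
Everpeak: Sharpe ratio = (3.2% − 2.3%) / 22.9% = 0.039
Highest: Highland (0.159).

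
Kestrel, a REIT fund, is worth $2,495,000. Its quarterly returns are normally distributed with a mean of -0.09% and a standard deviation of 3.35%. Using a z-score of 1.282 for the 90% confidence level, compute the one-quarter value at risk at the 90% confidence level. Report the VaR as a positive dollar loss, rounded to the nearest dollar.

$109,398

Return at the 90% tail: μ − z·σ = -0.09% − 1.282 × 3.35% = -0.09 − 4.2947 = -4.3847%
VaR = −(-4.3847%) × $2,495,000 = 4.3847% × $2,495,000 = $109,398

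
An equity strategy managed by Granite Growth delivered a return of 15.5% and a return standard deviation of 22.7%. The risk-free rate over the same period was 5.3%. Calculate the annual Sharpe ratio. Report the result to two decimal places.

Sharpe = (Rp − Rf) / σp = (15.5% − 5.3%) / 22.7% = 10.20% / 22.7% = 0.4493

0.45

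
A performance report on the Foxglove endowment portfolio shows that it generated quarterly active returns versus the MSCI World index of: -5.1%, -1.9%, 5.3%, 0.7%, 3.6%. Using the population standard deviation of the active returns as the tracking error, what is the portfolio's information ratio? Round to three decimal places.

0.139

r̄ = (-5.1 − 1.9 + 5.3 + 0.7 + 3.6) / 5 = 0.5200%
Population std dev = √[69.8080 / 5] = 3.7365%
IR = r̄ / tracking error = 0.5200 / 3.7365 = 0.1392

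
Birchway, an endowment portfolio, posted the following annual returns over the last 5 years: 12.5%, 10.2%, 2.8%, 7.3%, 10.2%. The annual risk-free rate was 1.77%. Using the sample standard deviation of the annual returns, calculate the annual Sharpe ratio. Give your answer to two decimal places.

1.83

r̄ = (12.5 + 10.2 + 2.8 + 7.3 + 10.2) / 5 = 43.00 / 5 = 8.6000%
Σ(r − r̄)² = (12.5 − 8.6000)² + (10.2 − 8.6000)² + … = 55.6600
σ = √[55.6600 / 4] = 3.7303%
Sharpe = (r̄ − rf) / σ = (8.6000 − 1.77) / 3.7303 = 6.8300 / 3.7303 = 1.8310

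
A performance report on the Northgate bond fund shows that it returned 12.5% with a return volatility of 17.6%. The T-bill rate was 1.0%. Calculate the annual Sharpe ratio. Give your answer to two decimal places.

0.65

Sharpe = (Rp − Rf) / σp = (12.5% − 1.0%) / 17.6% = 11.50% / 17.6% = 0.6534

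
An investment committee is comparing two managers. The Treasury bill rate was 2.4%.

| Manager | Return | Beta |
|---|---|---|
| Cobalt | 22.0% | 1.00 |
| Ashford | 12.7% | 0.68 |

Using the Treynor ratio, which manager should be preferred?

Cobalt: Treynor = (22.0% − 2.4%) / 1.00 = 19.600
Ashford: Treynor = (12.7% − 2.4%) / 0.68 = 15.147
Highest: Cobalt (19.600).

Cobalt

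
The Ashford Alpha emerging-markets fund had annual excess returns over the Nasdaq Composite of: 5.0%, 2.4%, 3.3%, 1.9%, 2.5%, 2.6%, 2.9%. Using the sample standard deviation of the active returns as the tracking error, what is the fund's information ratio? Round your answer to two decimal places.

2.93

r̄ = (5 + 2.4 + 3.3 + 1.9 + 2.5 + 2.6 + 2.9) / 7 = 20.60 / 7 = 2.9429%
Σ(r − r̄)² = 6.0571; sample σ = √(6.0571/6) = 1.0047%
IR = r̄ / tracking error = 2.9429 / 1.0047 = 2.9291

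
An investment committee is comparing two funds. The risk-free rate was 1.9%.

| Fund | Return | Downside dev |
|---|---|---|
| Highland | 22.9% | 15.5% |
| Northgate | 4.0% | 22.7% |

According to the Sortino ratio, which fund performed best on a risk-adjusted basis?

Highland: Sortino ratio = (22.9% − 1.9%) / 15.5% = 1.355
Northgate: Sortino ratio = (4.0% − 1.9%) / 22.7% = 0.093
Highest: Highland (1.355).

Highland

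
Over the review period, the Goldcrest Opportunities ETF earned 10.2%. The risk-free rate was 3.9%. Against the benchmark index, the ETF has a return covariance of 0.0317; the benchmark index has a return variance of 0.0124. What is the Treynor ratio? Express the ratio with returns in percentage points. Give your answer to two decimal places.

β = Cov / Var = 0.0317 / 0.0124 = 2.5565
Treynor = (Rp − Rf) / β = (10.2% − 3.9%) / 2.5565 = 6.30 / 2.5565 = 2.4643

2.46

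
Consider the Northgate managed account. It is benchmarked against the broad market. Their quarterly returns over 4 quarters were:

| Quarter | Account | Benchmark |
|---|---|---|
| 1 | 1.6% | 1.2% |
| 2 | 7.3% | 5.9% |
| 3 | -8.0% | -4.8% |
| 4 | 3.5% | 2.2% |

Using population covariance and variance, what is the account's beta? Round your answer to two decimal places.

r̄p = 1.1000%,  r̄m = 1.1250%
Cov = Σ(rp − r̄p)(rm − r̄m) / 4 = 21.5350
Var(rm) = Σ(rm − r̄m)² / 4 = 14.7669
β = Cov / Var = 21.5350 / 14.7669 = 1.4583

1.46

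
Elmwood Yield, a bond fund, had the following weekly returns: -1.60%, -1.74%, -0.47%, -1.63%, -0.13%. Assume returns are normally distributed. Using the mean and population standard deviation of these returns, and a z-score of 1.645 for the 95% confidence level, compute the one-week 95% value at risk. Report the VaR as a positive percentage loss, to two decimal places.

Mean return r̄ = -5.570 / 5 = -1.1140%
Σ(r − r̄)² = (-1.6 − (-1.1140))² + (-1.74 − (-1.1140))² + (-0.47 − (-1.1140))² + … = 2.2773
population σ = √(2.2773 / 5) = √0.4555 = 0.6749%
VaR = −(r̄ − z·σ) = −(-1.1140 − 1.645 × 0.6749) = −(-2.2242) = 2.2242%

2.22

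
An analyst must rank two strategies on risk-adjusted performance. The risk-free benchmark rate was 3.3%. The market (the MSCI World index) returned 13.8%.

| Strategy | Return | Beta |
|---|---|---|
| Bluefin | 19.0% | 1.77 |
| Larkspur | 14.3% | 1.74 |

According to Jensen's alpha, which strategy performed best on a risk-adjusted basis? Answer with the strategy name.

Bluefin

Bluefin: α = 19.0% − [3.3% + 1.77 × (13.8% − 3.3%)] = -2.885
Larkspur: α = 14.3% − [3.3% + 1.74 × (13.8% − 3.3%)] = -7.270
Highest: Bluefin (-2.885).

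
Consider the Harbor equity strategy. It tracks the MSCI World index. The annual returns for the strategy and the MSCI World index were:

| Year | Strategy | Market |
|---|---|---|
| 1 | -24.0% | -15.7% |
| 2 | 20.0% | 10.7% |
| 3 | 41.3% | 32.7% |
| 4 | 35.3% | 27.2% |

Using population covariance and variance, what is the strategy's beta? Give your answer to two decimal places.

r̄p = 18.1500%,  r̄m = 13.7250%
Cov = Σ(rp − r̄p)(rm − r̄m) / 4 = 476.2588
Var(rm) = Σ(rm − r̄m)² / 4 = 354.1519
β = Cov / Var = 476.2588 / 354.1519 = 1.3448

1.34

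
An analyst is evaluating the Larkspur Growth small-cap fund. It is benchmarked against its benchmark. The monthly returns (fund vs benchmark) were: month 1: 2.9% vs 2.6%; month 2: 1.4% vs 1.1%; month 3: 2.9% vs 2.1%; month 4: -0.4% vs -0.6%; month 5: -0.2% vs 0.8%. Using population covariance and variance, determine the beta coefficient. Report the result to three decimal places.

r̄p = 1.3200%,  r̄m = 1.2000%
Cov = Σ(rp − r̄p)(rm − r̄m) / 5 = 1.4660
Var(rm) = Σ(rm − r̄m)² / 5 = 1.2360
β = Cov / Var = 1.4660 / 1.2360 = 1.1861

1.186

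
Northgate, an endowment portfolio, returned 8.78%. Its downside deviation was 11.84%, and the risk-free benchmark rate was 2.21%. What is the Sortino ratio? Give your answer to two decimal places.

Sortino = (Rp − Rf) / σd = (8.78% − 2.21%) / 11.84% = 6.57% / 11.84% = 0.5549

0.55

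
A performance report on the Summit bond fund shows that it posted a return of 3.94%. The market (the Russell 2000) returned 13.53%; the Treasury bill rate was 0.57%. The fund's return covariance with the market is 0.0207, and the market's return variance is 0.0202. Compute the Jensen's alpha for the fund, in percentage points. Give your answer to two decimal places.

β = Cov / Var = 0.0207 / 0.0202 = 1.0248
E[R] = Rf + β(Rm − Rf) = 0.57% + 1.0248 × (13.53% − 0.57%) = 13.8514%
α = Rp − E[R] = 3.94% − 13.8514% = -9.9114

-9.91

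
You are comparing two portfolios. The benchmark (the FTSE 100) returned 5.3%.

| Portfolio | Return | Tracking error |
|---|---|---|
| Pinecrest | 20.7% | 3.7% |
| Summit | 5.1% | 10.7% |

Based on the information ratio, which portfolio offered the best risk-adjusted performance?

Pinecrest: IR = (20.7% − 5.3%) / 3.7% = 4.162
Summit: IR = (5.1% − 5.3%) / 10.7% = -0.019
Highest: Pinecrest (4.162).

Pinecrest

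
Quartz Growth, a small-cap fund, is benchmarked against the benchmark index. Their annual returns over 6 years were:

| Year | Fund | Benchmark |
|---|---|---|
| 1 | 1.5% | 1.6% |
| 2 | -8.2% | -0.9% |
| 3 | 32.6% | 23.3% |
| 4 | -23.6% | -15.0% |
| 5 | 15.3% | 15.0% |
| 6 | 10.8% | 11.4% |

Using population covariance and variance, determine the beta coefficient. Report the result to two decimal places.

r̄p = 4.7333%,  r̄m = 5.9000%
Cov = Σ(rp − r̄p)(rm − r̄m) / 6 = 218.0700
Var(rm) = Σ(rm − r̄m)² / 6 = 152.8933
β = Cov / Var = 218.0700 / 152.8933 = 1.4263

1.43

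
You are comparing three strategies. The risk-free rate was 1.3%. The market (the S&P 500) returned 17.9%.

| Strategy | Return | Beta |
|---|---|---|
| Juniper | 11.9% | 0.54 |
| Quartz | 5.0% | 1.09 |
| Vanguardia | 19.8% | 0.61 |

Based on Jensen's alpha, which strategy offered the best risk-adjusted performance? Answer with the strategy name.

Vanguardia

Juniper: α = 11.9% − [1.3% + 0.54 × (17.9% − 1.3%)] = 1.636
Quartz: α = 5.0% − [1.3% + 1.09 × (17.9% − 1.3%)] = -14.394
Vanguardia: α = 19.8% − [1.3% + 0.61 × (17.9% − 1.3%)] = 8.374
Highest: Vanguardia (8.374).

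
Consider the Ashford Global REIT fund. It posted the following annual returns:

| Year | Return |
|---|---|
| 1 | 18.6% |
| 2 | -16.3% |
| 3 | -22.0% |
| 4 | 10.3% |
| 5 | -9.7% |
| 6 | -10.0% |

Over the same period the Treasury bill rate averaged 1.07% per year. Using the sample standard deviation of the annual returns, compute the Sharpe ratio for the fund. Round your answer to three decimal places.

-0.374

r̄ = (18.6 − 16.3 − 22 + 10.3 − 9.7 − 10) / 6 = -4.8500%
Sample std dev = √[1254.6950 / 5] = 15.8411%
Sharpe = (r̄ − rf) / σ = (-4.8500 − 1.07) / 15.8411 = -5.9200 / 15.8411 = -0.3737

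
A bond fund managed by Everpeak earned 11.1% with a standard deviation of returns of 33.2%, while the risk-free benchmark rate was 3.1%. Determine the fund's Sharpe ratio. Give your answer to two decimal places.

Sharpe = (Rp − Rf) / σp = (11.1% − 3.1%) / 33.2% = 8.00% / 33.2% = 0.2410

0.24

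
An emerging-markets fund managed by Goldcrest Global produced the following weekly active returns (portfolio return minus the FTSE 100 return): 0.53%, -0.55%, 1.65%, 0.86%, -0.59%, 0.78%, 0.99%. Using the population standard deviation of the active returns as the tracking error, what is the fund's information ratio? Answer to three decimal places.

0.689

Mean return μ = 3.670 / 7 = 0.5243%
Population std dev = √[4.0580 / 7] = 0.7614%
IR = μ / tracking error = 0.5243 / 0.7614 = 0.6886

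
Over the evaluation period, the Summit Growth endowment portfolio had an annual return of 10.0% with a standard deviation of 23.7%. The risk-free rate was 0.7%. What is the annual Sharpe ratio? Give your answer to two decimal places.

Sharpe = (Rp − Rf) / σp = (10.0% − 0.7%) / 23.7% = 9.30% / 23.7% = 0.3924

0.39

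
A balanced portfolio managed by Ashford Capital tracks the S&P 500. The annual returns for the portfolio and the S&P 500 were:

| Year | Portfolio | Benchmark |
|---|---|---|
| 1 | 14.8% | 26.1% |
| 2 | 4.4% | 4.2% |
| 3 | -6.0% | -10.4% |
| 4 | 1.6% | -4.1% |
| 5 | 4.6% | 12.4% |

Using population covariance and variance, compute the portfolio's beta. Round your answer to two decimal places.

r̄p = 3.8800%,  r̄m = 5.6400%
Cov = Σ(rp − r̄p)(rm − r̄m) / 5 = 81.6448
Var(rm) = Σ(rm − r̄m)² / 5 = 163.7064
β = Cov / Var = 81.6448 / 163.7064 = 0.4987

0.50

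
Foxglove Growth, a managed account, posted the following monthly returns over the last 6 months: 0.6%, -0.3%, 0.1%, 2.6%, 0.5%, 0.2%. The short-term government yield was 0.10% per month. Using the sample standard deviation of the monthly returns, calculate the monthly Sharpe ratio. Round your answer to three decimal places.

μ = (0.6 − 0.3 + 0.1 + 2.6 + 0.5 + 0.2) / 6 = 0.6167%
Sample std dev = √[5.2283 / 5] = 1.0226%
Sharpe = (μ − rf) / σ = (0.6167 − 0.1) / 1.0226 = 0.5167 / 1.0226 = 0.5053

0.505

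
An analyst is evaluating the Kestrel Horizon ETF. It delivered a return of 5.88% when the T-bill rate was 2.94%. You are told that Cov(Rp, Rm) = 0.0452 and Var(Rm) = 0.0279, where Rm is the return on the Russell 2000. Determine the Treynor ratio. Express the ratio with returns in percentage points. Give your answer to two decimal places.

1.81

β = Cov / Var = 0.0452 / 0.0279 = 1.6201
Treynor = (Rp − Rf) / β = (5.88% − 2.94%) / 1.6201 = 2.94 / 1.6201 = 1.8147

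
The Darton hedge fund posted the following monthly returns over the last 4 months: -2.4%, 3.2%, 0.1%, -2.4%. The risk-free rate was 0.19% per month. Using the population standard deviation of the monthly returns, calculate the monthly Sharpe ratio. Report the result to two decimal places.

-0.25

r̄ = (-2.4 + 3.2 + 0.1 − 2.4) / 4 = -1.50 / 4 = -0.3750%
Population std dev = √[21.2075 / 4] = 2.3026%
Sharpe = (r̄ − rf) / σ = (-0.3750 − 0.19) / 2.3026 = -0.5650 / 2.3026 = -0.2454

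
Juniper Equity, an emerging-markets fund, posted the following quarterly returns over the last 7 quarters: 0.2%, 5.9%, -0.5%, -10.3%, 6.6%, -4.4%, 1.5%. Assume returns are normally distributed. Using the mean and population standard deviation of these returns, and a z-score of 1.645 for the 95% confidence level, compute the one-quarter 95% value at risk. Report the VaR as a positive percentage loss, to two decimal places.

r̄ = (0.2 + 5.9 − 0.5 − 10.3 + 6.6 − 4.4 + 1.5) / 7 = -1.00 / 7 = -0.1429%
Σ(r − r̄)² = (0.2 − (-0.1429))² + (5.9 − (-0.1429))² + (-0.5 − (-0.1429))² + … = 206.2171
population σ = √(206.2171 / 7) = √29.4596 = 5.4277%
VaR = −(r̄ − z·σ) = −(-0.1429 − 1.645 × 5.4277) = −(-9.0715) = 9.0715%

9.07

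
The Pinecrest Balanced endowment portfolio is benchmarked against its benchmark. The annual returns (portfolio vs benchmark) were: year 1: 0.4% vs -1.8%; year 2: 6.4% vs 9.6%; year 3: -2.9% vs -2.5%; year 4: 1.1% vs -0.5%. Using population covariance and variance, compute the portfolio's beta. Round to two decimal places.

r̄p = 1.2500%,  r̄m = 1.2000%
Cov = Σ(rp − r̄p)(rm − r̄m) / 4 = 15.3550
Var(rm) = Σ(rm − r̄m)² / 4 = 24.0350
β = Cov / Var = 15.3550 / 24.0350 = 0.6389

0.64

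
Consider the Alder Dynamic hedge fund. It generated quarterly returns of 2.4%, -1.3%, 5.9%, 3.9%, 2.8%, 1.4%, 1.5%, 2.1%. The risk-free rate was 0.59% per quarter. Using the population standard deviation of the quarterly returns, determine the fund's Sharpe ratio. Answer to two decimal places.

0.90

r̄ = (2.4 − 1.3 + 5.9 + 3.9 + 2.8 + 1.4 + 1.5 + 2.1) / 8 = 18.70 / 8 = 2.3375%
Σ(r − r̄)² = (2.4 − 2.3375)² + (-1.3 − 2.3375)² + (5.9 − 2.3375)² + … = 30.2188
σ = √[30.2188 / 8] = 1.9435%
Sharpe = (r̄ − rf) / σ = (2.3375 − 0.59) / 1.9435 = 1.7475 / 1.9435 = 0.8992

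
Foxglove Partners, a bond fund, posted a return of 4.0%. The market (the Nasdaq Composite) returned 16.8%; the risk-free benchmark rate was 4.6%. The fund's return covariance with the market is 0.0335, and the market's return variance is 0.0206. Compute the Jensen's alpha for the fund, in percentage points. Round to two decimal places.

β = Cov / Var = 0.0335 / 0.0206 = 1.6262
E[R] = Rf + β(Rm − Rf) = 4.6% + 1.6262 × (16.8% − 4.6%) = 24.4396%
α = Rp − E[R] = 4.0% − 24.4396% = -20.4396

-20.44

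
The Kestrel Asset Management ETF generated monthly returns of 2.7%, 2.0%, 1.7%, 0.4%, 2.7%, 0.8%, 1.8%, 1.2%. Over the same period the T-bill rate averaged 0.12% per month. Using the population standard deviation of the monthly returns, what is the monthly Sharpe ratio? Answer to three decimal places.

Mean return r̄ = 13.30 / 8 = 1.6625%
Σ(r − r̄)² = (2.7 − 1.6625)² + (2 − 1.6625)² + (1.7 − 1.6625)² + … = 4.8388
population σ = √(4.8388 / 8) = √0.6049 = 0.7778%
Sharpe = (r̄ − rf) / σ = (1.6625 − 0.12) / 0.7778 = 1.5425 / 0.7778 = 1.9832

1.983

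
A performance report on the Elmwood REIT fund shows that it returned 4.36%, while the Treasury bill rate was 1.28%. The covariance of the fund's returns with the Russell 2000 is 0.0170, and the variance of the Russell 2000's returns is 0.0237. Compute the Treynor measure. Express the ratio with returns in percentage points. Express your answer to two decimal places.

β = Cov / Var = 0.0170 / 0.0237 = 0.7173
Treynor = (Rp − Rf) / β = (4.36% − 1.28%) / 0.7173 = 3.08 / 0.7173 = 4.2939

4.29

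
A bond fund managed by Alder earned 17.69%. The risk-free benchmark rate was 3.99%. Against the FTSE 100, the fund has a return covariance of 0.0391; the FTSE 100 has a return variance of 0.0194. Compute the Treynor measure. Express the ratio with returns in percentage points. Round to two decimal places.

6.80

β = Cov / Var = 0.0391 / 0.0194 = 2.0155
Treynor = (Rp − Rf) / β = (17.69% − 3.99%) / 2.0155 = 13.70 / 2.0155 = 6.7973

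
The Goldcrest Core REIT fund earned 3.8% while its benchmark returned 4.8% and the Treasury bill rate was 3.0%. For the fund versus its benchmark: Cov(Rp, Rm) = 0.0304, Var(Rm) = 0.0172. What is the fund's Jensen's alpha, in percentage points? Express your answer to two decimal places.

-2.38

β = Cov / Var = 0.0304 / 0.0172 = 1.7674
E[R] = Rf + β(Rm − Rf) = 3.0% + 1.7674 × (4.8% − 3.0%) = 6.1813%
α = Rp − E[R] = 3.8% − 6.1813% = -2.3813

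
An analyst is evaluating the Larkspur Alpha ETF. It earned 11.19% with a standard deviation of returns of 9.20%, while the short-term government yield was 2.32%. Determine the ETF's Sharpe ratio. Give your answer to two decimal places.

0.96

Sharpe = (Rp − Rf) / σp = (11.19% − 2.32%) / 9.20% = 8.87% / 9.20% = 0.9641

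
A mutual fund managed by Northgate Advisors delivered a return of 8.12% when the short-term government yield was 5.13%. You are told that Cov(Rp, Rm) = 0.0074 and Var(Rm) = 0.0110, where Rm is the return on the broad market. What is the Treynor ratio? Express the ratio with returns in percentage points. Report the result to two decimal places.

β = Cov / Var = 0.0074 / 0.0110 = 0.6727
Treynor = (Rp − Rf) / β = (8.12% − 5.13%) / 0.6727 = 2.99 / 0.6727 = 4.4448

4.44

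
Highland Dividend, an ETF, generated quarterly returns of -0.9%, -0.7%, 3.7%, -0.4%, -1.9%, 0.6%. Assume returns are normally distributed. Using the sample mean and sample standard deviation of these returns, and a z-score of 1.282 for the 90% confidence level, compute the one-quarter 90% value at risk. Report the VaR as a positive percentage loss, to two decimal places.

2.44

r̄ = (-0.9 − 0.7 + 3.7 − 0.4 − 1.9 + 0.6) / 6 = 0.40 / 6 = 0.0667%
Σ(r − r̄)² = 19.0933; sample σ = √(19.0933/5) = 1.9541%
VaR = −(r̄ − z·σ) = −(0.0667 − 1.282 × 1.9541) = −(-2.4385) = 2.4385%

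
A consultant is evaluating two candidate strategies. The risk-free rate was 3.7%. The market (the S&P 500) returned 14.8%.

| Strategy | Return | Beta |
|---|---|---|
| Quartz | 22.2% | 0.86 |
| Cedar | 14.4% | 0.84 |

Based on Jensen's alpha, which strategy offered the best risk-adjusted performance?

Quartz

Quartz: α = 22.2% − [3.7% + 0.86 × (14.8% − 3.7%)] = 8.954
Cedar: α = 14.4% − [3.7% + 0.84 × (14.8% − 3.7%)] = 1.376
Highest: Quartz (8.954).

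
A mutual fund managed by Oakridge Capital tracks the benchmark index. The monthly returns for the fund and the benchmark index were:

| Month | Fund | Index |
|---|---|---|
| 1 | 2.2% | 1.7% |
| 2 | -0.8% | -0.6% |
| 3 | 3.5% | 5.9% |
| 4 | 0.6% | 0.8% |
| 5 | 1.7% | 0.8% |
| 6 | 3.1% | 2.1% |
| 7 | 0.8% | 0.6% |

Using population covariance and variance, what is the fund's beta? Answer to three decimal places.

r̄p = 1.5857%,  r̄m = 1.6143%
Cov = Σ(rp − r̄p)(rm − r̄m) / 7 = 2.2545
Var(rm) = Σ(rm − r̄m)² / 7 = 3.6955
β = Cov / Var = 2.2545 / 3.6955 = 0.6101

0.610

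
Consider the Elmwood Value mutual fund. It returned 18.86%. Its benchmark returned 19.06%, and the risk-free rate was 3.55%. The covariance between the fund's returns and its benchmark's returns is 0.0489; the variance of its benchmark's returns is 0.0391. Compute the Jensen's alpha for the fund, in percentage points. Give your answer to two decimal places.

β = Cov / Var = 0.0489 / 0.0391 = 1.2506
E[R] = Rf + β(Rm − Rf) = 3.55% + 1.2506 × (19.06% − 3.55%) = 22.9468%
α = Rp − E[R] = 18.86% − 22.9468% = -4.0868

-4.09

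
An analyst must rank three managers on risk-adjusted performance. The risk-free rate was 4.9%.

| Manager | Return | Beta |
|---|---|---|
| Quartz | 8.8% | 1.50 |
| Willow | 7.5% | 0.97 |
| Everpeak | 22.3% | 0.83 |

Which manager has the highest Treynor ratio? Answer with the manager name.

Everpeak

Quartz: Treynor = (8.8% − 4.9%) / 1.50 = 2.600
Willow: Treynor = (7.5% − 4.9%) / 0.97 = 2.680
Everpeak: Treynor = (22.3% − 4.9%) / 0.83 = 20.964
Highest: Everpeak (20.964).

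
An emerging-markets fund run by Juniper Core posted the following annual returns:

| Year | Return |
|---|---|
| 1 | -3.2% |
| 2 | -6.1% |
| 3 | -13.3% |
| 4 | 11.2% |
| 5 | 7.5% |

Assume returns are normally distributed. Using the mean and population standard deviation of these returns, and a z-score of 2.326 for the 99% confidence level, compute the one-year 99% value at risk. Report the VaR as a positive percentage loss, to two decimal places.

21.66

Mean return r̄ = -3.90 / 5 = -0.7800%
Σ(r − r̄)² = (-3.2 − (-0.7800))² + (-6.1 − (-0.7800))² + (-13.3 − (-0.7800))² + … = 402.9880
σ = √[402.9880 / 5] = 8.9776%
VaR = −(r̄ − z·σ) = −(-0.7800 − 2.326 × 8.9776) = −(-21.6619) = 21.6619%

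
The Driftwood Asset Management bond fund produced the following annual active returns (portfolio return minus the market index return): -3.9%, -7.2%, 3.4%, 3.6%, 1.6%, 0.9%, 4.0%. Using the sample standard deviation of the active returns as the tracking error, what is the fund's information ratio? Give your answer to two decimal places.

r̄ = (-3.9 − 7.2 + 3.4 + 3.6 + 1.6 + 0.9 + 4) / 7 = 2.40 / 7 = 0.3429%
Sample σ = √[Σ(r − r̄)² / 6] = √[110.1171 / 6] = √18.3529 = 4.2840%
IR = r̄ / tracking error = 0.3429 / 4.2840 = 0.0800

0.08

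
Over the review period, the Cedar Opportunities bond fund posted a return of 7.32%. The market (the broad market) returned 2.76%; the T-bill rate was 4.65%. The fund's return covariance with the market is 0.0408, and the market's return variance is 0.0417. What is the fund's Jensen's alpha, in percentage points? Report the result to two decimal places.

4.52

β = Cov / Var = 0.0408 / 0.0417 = 0.9784
E[R] = Rf + β(Rm − Rf) = 4.65% + 0.9784 × (2.76% − 4.65%) = 2.8008%
α = Rp − E[R] = 7.32% − 2.8008% = 4.5192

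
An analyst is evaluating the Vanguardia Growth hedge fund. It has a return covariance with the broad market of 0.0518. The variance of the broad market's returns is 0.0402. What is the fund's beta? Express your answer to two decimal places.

β = Cov(Rp, Rm) / Var(Rm) = 0.0518 / 0.0402 = 1.2886

1.29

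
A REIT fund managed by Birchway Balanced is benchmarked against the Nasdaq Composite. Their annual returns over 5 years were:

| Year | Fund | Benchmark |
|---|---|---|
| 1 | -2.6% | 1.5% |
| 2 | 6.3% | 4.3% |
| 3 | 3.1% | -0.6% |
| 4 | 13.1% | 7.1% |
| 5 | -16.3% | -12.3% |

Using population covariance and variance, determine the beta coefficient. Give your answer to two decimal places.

1.41

r̄p = 0.7200%,  r̄m = 0.0000%
Cov = Σ(rp − r̄p)(rm − r̄m) / 5 = 62.9660
Var(rm) = Σ(rm − r̄m)² / 5 = 44.5600
β = Cov / Var = 62.9660 / 44.5600 = 1.4131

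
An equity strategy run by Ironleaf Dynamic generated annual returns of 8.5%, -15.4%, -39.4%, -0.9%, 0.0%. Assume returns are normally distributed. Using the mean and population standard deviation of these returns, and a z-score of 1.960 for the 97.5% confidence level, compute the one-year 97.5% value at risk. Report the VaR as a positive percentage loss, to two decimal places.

42.44

r̄ = (8.5 − 15.4 − 39.4 − 0.9 + 0) / 5 = -9.4400%
Population std dev = √[1417.0120 / 5] = 16.8346%
VaR = −(r̄ − z·σ) = −(-9.4400 − 1.960 × 16.8346) = −(-42.4358) = 42.4358%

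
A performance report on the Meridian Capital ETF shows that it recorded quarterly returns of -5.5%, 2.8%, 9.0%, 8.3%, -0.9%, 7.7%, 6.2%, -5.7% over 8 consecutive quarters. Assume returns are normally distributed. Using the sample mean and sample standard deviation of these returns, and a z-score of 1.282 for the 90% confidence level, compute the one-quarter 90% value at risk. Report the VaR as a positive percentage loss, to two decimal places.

Mean return r̄ = 21.90 / 8 = 2.7375%
Σ(r − r̄)² = 259.0588; sample σ = √(259.0588/7) = 6.0835%
VaR = −(r̄ − z·σ) = −(2.7375 − 1.282 × 6.0835) = −(-5.0615) = 5.0615%

5.06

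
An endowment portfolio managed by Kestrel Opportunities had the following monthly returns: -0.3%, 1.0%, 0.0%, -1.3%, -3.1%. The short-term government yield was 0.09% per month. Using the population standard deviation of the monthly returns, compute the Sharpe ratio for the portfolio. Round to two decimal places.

r̄ = (-0.3 + 1 + 0 − 1.3 − 3.1) / 5 = -3.70 / 5 = -0.7400%
Population std dev = √[9.6520 / 5] = 1.3894%
Sharpe = (r̄ − rf) / σ = (-0.7400 − 0.09) / 1.3894 = -0.8300 / 1.3894 = -0.5974

-0.60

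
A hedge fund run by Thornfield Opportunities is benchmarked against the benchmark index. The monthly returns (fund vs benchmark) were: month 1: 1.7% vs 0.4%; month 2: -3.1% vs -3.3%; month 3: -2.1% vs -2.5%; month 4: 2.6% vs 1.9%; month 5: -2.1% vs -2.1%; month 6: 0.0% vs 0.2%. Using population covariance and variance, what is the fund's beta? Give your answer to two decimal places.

1.11

r̄p = -0.5000%,  r̄m = -0.9000%
Cov = Σ(rp − r̄p)(rm − r̄m) / 6 = 3.8017
Var(rm) = Σ(rm − r̄m)² / 6 = 3.4167
β = Cov / Var = 3.8017 / 3.4167 = 1.1127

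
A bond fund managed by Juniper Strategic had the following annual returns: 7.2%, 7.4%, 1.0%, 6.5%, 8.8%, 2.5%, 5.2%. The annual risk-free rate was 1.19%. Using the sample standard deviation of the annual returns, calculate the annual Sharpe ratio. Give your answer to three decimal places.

1.533

r̄ = (7.2 + 7.4 + 1 + 6.5 + 8.8 + 2.5 + 5.2) / 7 = 38.60 / 7 = 5.5143%
Σ(r − r̄)² = (7.2 − 5.5143)² + (7.4 − 5.5143)² + (1 − 5.5143)² + … = 47.7286
sample σ = √(47.7286 / 6) = √7.9548 = 2.8204%
Sharpe = (r̄ − rf) / σ = (5.5143 − 1.19) / 2.8204 = 4.3243 / 2.8204 = 1.5332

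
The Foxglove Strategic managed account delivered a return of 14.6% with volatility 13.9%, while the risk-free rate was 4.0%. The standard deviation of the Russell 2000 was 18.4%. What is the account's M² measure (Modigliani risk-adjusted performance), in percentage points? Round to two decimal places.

18.03

Sharpe = (Rp − Rf) / σp = (14.6% − 4.0%) / 13.9% = 0.7626
M² = Rf + Sharpe × σm = 4.0% + 0.7626 × 18.4% = 18.0318%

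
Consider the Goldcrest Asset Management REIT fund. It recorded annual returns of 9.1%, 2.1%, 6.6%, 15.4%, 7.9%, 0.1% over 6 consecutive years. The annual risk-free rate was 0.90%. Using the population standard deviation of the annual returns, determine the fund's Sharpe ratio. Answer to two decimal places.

1.20

r̄ = (9.1 + 2.1 + 6.6 + 15.4 + 7.9 + 0.1) / 6 = 6.8667%
Population std dev = √[147.4533 / 6] = 4.9574%
Sharpe = (r̄ − rf) / σ = (6.8667 − 0.9) / 4.9574 = 5.9667 / 4.9574 = 1.2036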